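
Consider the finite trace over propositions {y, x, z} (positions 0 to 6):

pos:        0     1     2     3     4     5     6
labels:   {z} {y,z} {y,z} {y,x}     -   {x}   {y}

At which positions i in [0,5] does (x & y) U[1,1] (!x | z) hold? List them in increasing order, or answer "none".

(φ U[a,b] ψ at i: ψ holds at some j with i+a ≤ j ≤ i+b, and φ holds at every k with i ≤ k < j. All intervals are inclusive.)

3

Evaluate at each i in [0,5]:
  i=0: ✗ (lhs fails at k=0 before rhs at j=1)
  i=1: ✗ (lhs fails at k=1 before rhs at j=2)
  i=2: ✗ (no rhs in [3,3])
  i=3: ✓ (rhs at j=4; lhs holds on [3,3])
  i=4: ✗ (no rhs in [5,5])
  i=5: ✗ (lhs fails at k=5 before rhs at j=6)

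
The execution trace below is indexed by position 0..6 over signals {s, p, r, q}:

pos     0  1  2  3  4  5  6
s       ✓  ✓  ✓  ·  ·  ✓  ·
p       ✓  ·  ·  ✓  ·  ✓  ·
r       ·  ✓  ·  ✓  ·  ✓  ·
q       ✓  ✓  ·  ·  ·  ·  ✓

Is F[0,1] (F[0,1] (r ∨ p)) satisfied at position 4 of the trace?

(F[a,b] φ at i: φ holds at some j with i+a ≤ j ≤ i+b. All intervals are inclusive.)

Yes

Check F[0,1] (r ∨ p) at each j in [4,5]:
  j=4: holds (witness at 5)
  j=5: holds (witness at 5)
Found at j=4 → formula holds.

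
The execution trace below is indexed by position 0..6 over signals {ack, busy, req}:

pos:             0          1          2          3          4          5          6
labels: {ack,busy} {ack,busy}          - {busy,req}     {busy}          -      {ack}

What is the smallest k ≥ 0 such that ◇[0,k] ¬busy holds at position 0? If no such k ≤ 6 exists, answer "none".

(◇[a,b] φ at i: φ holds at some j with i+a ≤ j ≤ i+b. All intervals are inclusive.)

2

Scan j = 0,1,… for ¬busy:
  j=0: fails
  j=1: fails
  j=2: holds
First hit at j=2, so smallest k = 2-0 = 2.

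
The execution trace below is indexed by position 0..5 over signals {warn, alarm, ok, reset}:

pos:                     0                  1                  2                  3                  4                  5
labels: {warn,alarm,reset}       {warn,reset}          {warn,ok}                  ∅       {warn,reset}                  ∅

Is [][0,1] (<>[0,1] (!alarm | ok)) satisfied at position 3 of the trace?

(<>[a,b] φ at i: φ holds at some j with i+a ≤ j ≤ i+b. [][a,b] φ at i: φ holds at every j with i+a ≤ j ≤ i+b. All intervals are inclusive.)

Check <>[0,1] (!alarm | ok) at every j in [3,4]:
  j=3: holds (witness at 3)
  j=4: holds (witness at 4)
All positions satisfy it → formula holds.

Holds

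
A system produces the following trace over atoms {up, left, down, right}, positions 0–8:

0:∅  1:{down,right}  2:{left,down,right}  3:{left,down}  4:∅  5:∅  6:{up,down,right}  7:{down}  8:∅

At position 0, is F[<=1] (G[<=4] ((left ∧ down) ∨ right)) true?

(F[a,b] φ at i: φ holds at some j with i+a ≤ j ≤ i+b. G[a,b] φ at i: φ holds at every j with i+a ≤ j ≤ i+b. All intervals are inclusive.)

False

Check G[<=4] ((left ∧ down) ∨ right) at each j in [0,1]:
  j=0: fails at 0
  j=1: fails at 4
No position in the window satisfies it → formula fails.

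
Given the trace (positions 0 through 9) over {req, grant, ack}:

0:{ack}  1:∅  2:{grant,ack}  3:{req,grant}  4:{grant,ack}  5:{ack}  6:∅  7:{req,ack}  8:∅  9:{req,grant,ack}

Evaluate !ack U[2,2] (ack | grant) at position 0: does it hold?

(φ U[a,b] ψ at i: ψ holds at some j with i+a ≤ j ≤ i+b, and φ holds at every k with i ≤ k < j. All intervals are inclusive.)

Does not hold

Need some j in [2,2] with (ack | grant), and !ack at every k in [0,j-1].
  j=2: (ack | grant) holds, but !ack fails at k=0 → not this j.
No j in the window works → until fails.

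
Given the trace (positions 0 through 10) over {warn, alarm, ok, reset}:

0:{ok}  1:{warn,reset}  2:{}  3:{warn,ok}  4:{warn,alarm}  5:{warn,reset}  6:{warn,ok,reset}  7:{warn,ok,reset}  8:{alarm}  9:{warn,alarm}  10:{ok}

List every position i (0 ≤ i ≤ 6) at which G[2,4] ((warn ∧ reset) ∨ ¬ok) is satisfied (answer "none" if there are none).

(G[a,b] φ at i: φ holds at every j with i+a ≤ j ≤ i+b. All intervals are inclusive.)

Evaluate at each i in [0,6]:
  i=0: ✗ (fails at j=3)
  i=1: ✗ (fails at j=3)
  i=2: ✓ (all of [4,6])
  i=3: ✓ (all of [5,7])
  i=4: ✓ (all of [6,8])
  i=5: ✓ (all of [7,9])
  i=6: ✗ (fails at j=10)

2, 3, 4, 5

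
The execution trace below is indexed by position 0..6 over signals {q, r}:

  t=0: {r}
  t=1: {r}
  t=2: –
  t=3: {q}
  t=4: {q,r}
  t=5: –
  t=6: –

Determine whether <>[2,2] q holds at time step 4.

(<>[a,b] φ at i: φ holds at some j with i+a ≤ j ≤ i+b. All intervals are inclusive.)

No

Check q at each j in [6,6]:
  j=6: false
No position in the window satisfies it → formula fails.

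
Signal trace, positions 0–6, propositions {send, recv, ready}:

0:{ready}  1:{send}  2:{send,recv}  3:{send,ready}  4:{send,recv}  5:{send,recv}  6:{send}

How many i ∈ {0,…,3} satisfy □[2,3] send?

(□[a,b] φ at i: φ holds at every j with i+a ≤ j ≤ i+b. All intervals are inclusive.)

Evaluate at each i in [0,3]:
  i=0: ✓ (all of [2,3])
  i=1: ✓ (all of [3,4])
  i=2: ✓ (all of [4,5])
  i=3: ✓ (all of [5,6])
Positions where it holds: {0, 1, 2, 3} → 4.

4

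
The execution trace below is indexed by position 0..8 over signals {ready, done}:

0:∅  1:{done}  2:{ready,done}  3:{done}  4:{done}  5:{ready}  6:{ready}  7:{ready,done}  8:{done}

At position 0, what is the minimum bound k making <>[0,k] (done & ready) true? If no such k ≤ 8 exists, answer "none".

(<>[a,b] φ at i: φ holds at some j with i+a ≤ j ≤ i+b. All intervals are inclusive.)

2

Scan j = 0,1,… for (done & ready):
  j=0: fails
  j=1: fails
  j=2: holds
First hit at j=2, so smallest k = 2-0 = 2.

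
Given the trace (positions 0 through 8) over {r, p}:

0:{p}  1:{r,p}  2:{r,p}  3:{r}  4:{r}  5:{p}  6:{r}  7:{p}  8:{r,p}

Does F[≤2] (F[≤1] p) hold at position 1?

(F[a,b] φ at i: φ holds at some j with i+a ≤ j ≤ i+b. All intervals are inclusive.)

Yes

Check F[≤1] p at each j in [1,3]:
  j=1: holds (witness at 1)
  j=2: holds (witness at 2)
  j=3: fails (none in [3,4])
Found at j=1 → formula holds.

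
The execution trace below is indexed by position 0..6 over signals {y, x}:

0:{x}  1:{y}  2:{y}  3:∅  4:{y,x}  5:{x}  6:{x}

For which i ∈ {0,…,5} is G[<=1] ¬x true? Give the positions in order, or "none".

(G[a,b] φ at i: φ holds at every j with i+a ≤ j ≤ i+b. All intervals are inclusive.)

Evaluate at each i in [0,5]:
  i=0: ✗ (fails at j=0)
  i=1: ✓ (all of [1,2])
  i=2: ✓ (all of [2,3])
  i=3: ✗ (fails at j=4)
  i=4: ✗ (fails at j=4)
  i=5: ✗ (fails at j=5)

1, 2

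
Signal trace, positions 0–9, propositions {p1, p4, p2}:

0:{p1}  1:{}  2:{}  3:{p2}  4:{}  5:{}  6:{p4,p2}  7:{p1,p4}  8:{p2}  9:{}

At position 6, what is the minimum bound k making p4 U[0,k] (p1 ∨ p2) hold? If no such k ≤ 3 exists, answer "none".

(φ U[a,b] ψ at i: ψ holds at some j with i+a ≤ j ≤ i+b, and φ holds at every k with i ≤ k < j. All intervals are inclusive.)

0

Need earliest j ≥ 6 with (p1 ∨ p2), and p4 at every k in [6,j-1].
  j=6: rhs holds (empty prefix). k = 0.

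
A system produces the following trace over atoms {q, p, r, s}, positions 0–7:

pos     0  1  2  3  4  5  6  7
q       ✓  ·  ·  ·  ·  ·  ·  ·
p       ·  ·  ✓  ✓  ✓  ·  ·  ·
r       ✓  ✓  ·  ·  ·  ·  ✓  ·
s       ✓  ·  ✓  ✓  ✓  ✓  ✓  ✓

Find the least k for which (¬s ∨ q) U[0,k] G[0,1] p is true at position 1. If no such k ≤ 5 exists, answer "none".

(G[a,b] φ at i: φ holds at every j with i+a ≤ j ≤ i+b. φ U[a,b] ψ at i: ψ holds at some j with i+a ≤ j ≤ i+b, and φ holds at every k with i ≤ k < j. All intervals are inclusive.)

1

Need earliest j ≥ 1 with G[0,1] p, and (¬s ∨ q) at every k in [1,j-1].
  j=1: rhs fails.
  j=2: rhs holds; lhs holds on [1,1]. k = 1.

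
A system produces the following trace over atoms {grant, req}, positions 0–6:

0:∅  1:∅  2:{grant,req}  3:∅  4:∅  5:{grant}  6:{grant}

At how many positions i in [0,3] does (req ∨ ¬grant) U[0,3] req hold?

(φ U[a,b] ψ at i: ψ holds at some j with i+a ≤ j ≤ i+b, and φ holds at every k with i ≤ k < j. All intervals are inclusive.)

3

Evaluate at each i in [0,3]:
  i=0: ✓ (rhs at j=2; lhs holds on [0,1])
  i=1: ✓ (rhs at j=2; lhs holds on [1,1])
  i=2: ✓ (rhs at j=2)
  i=3: ✗ (no rhs in [3,6])
Positions where it holds: {0, 1, 2} → 3.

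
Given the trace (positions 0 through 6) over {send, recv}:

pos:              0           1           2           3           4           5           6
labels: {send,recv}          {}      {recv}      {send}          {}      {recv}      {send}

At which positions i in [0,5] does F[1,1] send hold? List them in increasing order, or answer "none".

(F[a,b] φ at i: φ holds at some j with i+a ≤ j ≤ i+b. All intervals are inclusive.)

2, 5

Evaluate at each i in [0,5]:
  i=0: ✗ (none in [1,1])
  i=1: ✗ (none in [2,2])
  i=2: ✓ (witness j=3)
  i=3: ✗ (none in [4,4])
  i=4: ✗ (none in [5,5])
  i=5: ✓ (witness j=6)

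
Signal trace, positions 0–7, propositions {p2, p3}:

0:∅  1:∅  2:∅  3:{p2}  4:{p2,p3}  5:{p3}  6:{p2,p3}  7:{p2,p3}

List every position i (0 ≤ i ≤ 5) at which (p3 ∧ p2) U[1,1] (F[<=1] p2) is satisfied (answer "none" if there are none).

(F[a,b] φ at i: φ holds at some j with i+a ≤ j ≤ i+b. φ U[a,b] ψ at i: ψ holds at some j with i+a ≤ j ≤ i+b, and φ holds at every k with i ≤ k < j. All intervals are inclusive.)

4

Evaluate at each i in [0,5]:
  i=0: ✗ (no rhs in [1,1])
  i=1: ✗ (lhs fails at k=1 before rhs at j=2)
  i=2: ✗ (lhs fails at k=2 before rhs at j=3)
  i=3: ✗ (lhs fails at k=3 before rhs at j=4)
  i=4: ✓ (rhs at j=5; lhs holds on [4,4])
  i=5: ✗ (lhs fails at k=5 before rhs at j=6)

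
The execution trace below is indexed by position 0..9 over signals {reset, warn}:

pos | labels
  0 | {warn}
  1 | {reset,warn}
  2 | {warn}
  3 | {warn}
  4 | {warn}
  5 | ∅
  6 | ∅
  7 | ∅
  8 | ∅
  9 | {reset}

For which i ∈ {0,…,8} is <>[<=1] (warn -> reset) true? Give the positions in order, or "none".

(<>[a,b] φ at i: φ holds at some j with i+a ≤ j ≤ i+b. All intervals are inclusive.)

0, 1, 4, 5, 6, 7, 8

Evaluate at each i in [0,8]:
  i=0: ✓ (witness j=1)
  i=1: ✓ (witness j=1)
  i=2: ✗ (none in [2,3])
  i=3: ✗ (none in [3,4])
  i=4: ✓ (witness j=5)
  i=5: ✓ (witness j=5)
  i=6: ✓ (witness j=6)
  i=7: ✓ (witness j=7)
  i=8: ✓ (witness j=8)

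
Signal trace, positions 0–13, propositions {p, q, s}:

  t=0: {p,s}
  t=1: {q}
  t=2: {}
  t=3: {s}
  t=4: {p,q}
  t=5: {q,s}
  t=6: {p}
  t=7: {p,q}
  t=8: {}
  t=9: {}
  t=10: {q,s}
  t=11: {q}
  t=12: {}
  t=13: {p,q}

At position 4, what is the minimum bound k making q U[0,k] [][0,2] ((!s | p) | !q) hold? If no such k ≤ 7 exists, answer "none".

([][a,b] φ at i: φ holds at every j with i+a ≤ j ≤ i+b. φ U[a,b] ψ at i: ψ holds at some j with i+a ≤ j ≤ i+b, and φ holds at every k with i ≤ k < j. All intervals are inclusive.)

2

Need earliest j ≥ 4 with [][0,2] ((!s | p) | !q), and q at every k in [4,j-1].
  j=4: rhs fails.
  j=5: rhs fails.
  j=6: rhs holds; lhs holds on [4,5]. k = 2.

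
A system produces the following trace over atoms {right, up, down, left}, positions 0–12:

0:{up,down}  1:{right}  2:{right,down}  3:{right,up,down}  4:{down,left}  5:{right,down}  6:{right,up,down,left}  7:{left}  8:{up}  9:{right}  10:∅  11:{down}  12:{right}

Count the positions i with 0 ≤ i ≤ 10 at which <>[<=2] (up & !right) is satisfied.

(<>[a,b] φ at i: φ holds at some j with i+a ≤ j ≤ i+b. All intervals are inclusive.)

Evaluate at each i in [0,10]:
  i=0: ✓ (witness j=0)
  i=1: ✗ (none in [1,3])
  i=2: ✗ (none in [2,4])
  i=3: ✗ (none in [3,5])
  i=4: ✗ (none in [4,6])
  i=5: ✗ (none in [5,7])
  i=6: ✓ (witness j=8)
  i=7: ✓ (witness j=8)
  i=8: ✓ (witness j=8)
  i=9: ✗ (none in [9,11])
  i=10: ✗ (none in [10,12])
Positions where it holds: {0, 6, 7, 8} → 4.

4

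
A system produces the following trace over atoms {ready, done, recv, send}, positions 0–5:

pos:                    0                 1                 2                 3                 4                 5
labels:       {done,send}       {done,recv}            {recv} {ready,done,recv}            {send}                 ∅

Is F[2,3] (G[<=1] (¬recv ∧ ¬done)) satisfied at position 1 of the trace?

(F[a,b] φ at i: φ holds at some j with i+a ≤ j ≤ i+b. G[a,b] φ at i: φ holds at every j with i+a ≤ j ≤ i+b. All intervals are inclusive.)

True

Check G[<=1] (¬recv ∧ ¬done) at each j in [3,4]:
  j=3: fails at 3
  j=4: holds on [4,5]
Found at j=4 → formula holds.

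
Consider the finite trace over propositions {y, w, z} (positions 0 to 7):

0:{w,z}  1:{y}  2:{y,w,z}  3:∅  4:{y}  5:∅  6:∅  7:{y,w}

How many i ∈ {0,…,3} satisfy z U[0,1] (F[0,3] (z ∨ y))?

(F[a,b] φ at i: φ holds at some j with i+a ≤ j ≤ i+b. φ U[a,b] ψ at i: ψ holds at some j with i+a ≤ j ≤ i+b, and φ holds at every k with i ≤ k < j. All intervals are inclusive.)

4

Evaluate at each i in [0,3]:
  i=0: ✓ (rhs at j=0)
  i=1: ✓ (rhs at j=1)
  i=2: ✓ (rhs at j=2)
  i=3: ✓ (rhs at j=3)
Positions where it holds: {0, 1, 2, 3} → 4.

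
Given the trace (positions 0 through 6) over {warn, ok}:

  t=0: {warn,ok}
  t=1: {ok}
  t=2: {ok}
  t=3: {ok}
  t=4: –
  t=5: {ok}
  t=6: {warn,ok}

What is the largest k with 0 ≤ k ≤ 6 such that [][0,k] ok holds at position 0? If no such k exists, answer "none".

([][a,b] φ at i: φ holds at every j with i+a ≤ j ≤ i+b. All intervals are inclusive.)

3

ok must hold from j=0 onward; find where it first fails.
  j=0: holds
  j=1: holds
  j=2: holds
  j=3: holds
  j=4: fails
Holds on [0,3], so largest k = 3.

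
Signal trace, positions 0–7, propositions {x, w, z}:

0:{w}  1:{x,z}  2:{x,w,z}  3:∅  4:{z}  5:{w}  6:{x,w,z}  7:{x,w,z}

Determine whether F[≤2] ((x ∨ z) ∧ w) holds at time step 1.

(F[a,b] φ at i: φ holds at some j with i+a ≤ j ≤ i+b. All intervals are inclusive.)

Check ((x ∨ z) ∧ w) at each j in [1,3]:
  j=1: false
  j=2: true
  j=3: false
Found at j=2 → formula holds.

True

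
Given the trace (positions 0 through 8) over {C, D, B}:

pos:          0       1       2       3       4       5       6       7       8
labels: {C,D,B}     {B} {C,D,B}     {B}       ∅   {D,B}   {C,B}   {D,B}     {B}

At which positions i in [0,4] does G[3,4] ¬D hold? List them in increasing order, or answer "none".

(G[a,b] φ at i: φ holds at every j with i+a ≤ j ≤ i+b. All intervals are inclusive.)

0

Evaluate at each i in [0,4]:
  i=0: ✓ (all of [3,4])
  i=1: ✗ (fails at j=5)
  i=2: ✗ (fails at j=5)
  i=3: ✗ (fails at j=7)
  i=4: ✗ (fails at j=7)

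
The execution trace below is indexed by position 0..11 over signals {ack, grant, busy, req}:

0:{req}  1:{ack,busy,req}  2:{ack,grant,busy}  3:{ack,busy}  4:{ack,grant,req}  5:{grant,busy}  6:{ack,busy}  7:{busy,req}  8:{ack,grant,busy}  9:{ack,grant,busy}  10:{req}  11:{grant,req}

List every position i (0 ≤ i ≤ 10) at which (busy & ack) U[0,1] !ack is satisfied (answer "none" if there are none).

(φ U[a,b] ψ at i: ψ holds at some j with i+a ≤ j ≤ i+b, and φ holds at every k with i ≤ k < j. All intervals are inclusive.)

0, 5, 6, 7, 9, 10

Evaluate at each i in [0,10]:
  i=0: ✓ (rhs at j=0)
  i=1: ✗ (no rhs in [1,2])
  i=2: ✗ (no rhs in [2,3])
  i=3: ✗ (no rhs in [3,4])
  i=4: ✗ (lhs fails at k=4 before rhs at j=5)
  i=5: ✓ (rhs at j=5)
  i=6: ✓ (rhs at j=7; lhs holds on [6,6])
  i=7: ✓ (rhs at j=7)
  i=8: ✗ (no rhs in [8,9])
  i=9: ✓ (rhs at j=10; lhs holds on [9,9])
  i=10: ✓ (rhs at j=10)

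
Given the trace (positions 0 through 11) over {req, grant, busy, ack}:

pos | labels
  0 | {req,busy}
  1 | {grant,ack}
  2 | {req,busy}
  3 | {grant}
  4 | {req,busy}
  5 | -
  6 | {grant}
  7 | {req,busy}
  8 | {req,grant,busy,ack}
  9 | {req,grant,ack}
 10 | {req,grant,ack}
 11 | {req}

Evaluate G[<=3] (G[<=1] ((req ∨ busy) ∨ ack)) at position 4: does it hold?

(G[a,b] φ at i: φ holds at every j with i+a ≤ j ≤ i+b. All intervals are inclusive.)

Check G[<=1] ((req ∨ busy) ∨ ack) at every j in [4,7]:
  j=4: fails at 5
  j=5: fails at 5
  j=6: fails at 6
  j=7: holds on [7,8]
Fails at j=4 → formula fails.

Does not hold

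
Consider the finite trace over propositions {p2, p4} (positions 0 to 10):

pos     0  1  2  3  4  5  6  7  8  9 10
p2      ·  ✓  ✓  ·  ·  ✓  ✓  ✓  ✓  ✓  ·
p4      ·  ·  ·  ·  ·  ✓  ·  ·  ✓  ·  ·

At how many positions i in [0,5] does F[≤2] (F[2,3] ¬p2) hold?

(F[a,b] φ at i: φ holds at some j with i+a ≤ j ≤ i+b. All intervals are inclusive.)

Evaluate at each i in [0,5]:
  i=0: ✓ (witness j=0)
  i=1: ✓ (witness j=1)
  i=2: ✓ (witness j=2)
  i=3: ✗ (none in [3,5])
  i=4: ✗ (none in [4,6])
  i=5: ✓ (witness j=7)
Positions where it holds: {0, 1, 2, 5} → 4.

4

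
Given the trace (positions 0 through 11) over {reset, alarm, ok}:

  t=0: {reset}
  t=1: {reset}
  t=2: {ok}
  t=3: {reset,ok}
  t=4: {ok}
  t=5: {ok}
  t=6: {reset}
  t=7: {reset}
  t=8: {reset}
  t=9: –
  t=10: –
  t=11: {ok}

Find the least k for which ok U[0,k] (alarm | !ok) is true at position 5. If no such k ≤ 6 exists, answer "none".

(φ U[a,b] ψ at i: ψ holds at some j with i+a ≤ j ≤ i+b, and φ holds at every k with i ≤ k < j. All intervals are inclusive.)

Need earliest j ≥ 5 with (alarm | !ok), and ok at every k in [5,j-1].
  j=5: rhs fails.
  j=6: rhs holds; lhs holds on [5,5]. k = 1.

1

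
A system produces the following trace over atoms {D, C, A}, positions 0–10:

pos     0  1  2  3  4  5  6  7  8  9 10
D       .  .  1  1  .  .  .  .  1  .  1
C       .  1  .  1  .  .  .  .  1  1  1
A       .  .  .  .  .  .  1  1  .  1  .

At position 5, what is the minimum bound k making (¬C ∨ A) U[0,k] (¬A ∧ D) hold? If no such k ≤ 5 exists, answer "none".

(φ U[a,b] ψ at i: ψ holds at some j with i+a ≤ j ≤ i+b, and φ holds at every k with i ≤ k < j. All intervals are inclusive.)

3

Need earliest j ≥ 5 with (¬A ∧ D), and (¬C ∨ A) at every k in [5,j-1].
  j=5: rhs fails.
  j=6: rhs fails.
  j=7: rhs fails.
  j=8: rhs holds; lhs holds on [5,7]. k = 3.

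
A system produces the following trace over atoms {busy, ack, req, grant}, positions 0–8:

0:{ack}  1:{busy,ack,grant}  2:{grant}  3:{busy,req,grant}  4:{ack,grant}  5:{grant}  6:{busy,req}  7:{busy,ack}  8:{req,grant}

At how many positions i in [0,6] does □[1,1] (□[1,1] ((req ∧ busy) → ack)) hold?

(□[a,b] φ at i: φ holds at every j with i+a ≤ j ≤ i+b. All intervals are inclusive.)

5

Evaluate at each i in [0,6]:
  i=0: ✓ (all of [1,1])
  i=1: ✗ (fails at j=2)
  i=2: ✓ (all of [3,3])
  i=3: ✓ (all of [4,4])
  i=4: ✗ (fails at j=5)
  i=5: ✓ (all of [6,6])
  i=6: ✓ (all of [7,7])
Positions where it holds: {0, 2, 3, 5, 6} → 5.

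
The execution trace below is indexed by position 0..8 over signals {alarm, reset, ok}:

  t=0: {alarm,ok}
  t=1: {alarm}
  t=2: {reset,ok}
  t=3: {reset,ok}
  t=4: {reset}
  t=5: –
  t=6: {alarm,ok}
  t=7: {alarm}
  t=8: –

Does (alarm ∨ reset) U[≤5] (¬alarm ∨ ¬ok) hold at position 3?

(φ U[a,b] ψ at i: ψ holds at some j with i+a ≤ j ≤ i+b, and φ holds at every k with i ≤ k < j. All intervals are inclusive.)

Need some j in [3,8] with (¬alarm ∨ ¬ok), and (alarm ∨ reset) at every k in [3,j-1].
  j=3: (¬alarm ∨ ¬ok) holds; no prefix to check → satisfied.

True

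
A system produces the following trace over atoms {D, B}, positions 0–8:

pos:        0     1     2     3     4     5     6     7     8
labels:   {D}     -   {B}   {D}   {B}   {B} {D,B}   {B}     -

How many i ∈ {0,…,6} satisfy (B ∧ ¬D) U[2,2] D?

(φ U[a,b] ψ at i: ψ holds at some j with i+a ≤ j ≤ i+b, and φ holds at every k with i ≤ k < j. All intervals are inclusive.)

Evaluate at each i in [0,6]:
  i=0: ✗ (no rhs in [2,2])
  i=1: ✗ (lhs fails at k=1 before rhs at j=3)
  i=2: ✗ (no rhs in [4,4])
  i=3: ✗ (no rhs in [5,5])
  i=4: ✓ (rhs at j=6; lhs holds on [4,5])
  i=5: ✗ (no rhs in [7,7])
  i=6: ✗ (no rhs in [8,8])
Positions where it holds: {4} → 1.

1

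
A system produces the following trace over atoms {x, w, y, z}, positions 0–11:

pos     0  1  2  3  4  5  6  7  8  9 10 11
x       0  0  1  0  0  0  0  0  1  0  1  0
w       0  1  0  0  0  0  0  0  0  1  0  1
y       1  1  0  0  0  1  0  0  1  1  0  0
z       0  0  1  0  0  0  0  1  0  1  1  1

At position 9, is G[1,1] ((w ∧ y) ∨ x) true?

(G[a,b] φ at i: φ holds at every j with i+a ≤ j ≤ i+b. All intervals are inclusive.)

True

Check ((w ∧ y) ∨ x) at every j in [10,10]:
  j=10: true
All positions satisfy it → formula holds.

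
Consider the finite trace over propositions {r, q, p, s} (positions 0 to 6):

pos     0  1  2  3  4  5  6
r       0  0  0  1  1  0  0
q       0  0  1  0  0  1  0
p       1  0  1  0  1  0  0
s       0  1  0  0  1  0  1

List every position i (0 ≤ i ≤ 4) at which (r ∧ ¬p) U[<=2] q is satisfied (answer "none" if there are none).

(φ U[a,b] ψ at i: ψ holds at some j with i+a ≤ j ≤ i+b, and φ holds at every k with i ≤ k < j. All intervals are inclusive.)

2

Evaluate at each i in [0,4]:
  i=0: ✗ (lhs fails at k=0 before rhs at j=2)
  i=1: ✗ (lhs fails at k=1 before rhs at j=2)
  i=2: ✓ (rhs at j=2)
  i=3: ✗ (lhs fails at k=4 before rhs at j=5)
  i=4: ✗ (lhs fails at k=4 before rhs at j=5)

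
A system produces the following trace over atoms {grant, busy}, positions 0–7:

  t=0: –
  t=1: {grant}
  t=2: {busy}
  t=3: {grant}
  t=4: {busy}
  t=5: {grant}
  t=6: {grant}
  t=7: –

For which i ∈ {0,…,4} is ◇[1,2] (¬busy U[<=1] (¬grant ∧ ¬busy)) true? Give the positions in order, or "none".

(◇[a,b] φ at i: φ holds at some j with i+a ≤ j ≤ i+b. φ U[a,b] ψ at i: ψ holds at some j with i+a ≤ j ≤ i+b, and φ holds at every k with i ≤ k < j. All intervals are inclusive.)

4

Evaluate at each i in [0,4]:
  i=0: ✗ (none in [1,2])
  i=1: ✗ (none in [2,3])
  i=2: ✗ (none in [3,4])
  i=3: ✗ (none in [4,5])
  i=4: ✓ (witness j=6)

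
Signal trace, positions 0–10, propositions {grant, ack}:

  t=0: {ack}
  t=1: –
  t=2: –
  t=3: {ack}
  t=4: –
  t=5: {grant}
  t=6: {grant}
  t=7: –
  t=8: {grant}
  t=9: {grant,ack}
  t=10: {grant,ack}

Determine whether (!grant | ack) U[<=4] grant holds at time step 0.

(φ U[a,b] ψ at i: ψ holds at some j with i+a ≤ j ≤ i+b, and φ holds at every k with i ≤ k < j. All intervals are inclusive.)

Need some j in [0,4] with grant, and (!grant | ack) at every k in [0,j-1].
  j=0: grant false.
  j=1: grant false.
  j=2: grant false.
  j=3: grant false.
  j=4: grant false.
No j in the window works → until fails.

False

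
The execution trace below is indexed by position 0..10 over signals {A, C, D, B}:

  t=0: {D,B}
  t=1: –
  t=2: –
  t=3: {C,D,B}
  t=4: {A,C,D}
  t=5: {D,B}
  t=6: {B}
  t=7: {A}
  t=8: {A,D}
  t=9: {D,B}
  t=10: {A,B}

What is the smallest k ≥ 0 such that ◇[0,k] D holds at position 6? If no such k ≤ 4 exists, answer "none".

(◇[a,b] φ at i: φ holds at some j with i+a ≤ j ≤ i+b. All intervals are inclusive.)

Scan j = 6,7,… for D:
  j=6: fails
  j=7: fails
  j=8: holds
First hit at j=8, so smallest k = 8-6 = 2.

2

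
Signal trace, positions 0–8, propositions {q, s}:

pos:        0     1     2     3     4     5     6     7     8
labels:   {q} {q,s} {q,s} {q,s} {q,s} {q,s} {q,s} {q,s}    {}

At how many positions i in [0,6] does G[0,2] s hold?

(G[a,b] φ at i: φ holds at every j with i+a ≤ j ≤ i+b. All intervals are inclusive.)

Evaluate at each i in [0,6]:
  i=0: ✗ (fails at j=0)
  i=1: ✓ (all of [1,3])
  i=2: ✓ (all of [2,4])
  i=3: ✓ (all of [3,5])
  i=4: ✓ (all of [4,6])
  i=5: ✓ (all of [5,7])
  i=6: ✗ (fails at j=8)
Positions where it holds: {1, 2, 3, 4, 5} → 5.

5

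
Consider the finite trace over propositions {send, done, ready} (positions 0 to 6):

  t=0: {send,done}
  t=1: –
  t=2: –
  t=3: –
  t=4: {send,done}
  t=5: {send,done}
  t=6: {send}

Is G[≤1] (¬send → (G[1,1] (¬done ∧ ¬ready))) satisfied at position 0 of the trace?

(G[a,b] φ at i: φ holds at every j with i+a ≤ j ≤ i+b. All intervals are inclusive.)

Check (¬send → (G[1,1] (¬done ∧ ¬ready))) at every j in [0,1]:
  j=0: antecedent false → ✓
  j=1: antecedent true; consequent holds on [2,2] → ✓
All positions satisfy it → formula holds.

Holds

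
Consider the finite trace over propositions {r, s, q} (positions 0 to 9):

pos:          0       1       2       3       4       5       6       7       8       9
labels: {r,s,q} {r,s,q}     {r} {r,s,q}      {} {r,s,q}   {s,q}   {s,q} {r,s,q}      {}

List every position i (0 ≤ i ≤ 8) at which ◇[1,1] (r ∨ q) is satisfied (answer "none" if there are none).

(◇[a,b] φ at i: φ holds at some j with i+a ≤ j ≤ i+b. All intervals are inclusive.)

Evaluate at each i in [0,8]:
  i=0: ✓ (witness j=1)
  i=1: ✓ (witness j=2)
  i=2: ✓ (witness j=3)
  i=3: ✗ (none in [4,4])
  i=4: ✓ (witness j=5)
  i=5: ✓ (witness j=6)
  i=6: ✓ (witness j=7)
  i=7: ✓ (witness j=8)
  i=8: ✗ (none in [9,9])

0, 1, 2, 4, 5, 6, 7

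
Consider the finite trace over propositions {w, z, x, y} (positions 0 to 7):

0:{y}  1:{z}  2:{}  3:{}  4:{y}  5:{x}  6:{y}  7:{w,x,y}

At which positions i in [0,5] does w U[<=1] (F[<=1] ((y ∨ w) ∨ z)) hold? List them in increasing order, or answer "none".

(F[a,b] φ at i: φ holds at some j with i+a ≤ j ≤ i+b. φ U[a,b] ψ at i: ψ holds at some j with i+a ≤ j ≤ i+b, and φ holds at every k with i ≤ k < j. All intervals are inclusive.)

0, 1, 3, 4, 5

Evaluate at each i in [0,5]:
  i=0: ✓ (rhs at j=0)
  i=1: ✓ (rhs at j=1)
  i=2: ✗ (lhs fails at k=2 before rhs at j=3)
  i=3: ✓ (rhs at j=3)
  i=4: ✓ (rhs at j=4)
  i=5: ✓ (rhs at j=5)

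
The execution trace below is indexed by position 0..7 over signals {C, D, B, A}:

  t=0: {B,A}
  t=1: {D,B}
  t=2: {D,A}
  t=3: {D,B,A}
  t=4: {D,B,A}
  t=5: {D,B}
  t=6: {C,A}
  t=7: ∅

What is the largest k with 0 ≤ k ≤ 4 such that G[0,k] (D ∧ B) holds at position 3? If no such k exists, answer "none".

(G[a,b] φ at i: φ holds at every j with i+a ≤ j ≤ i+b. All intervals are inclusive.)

(D ∧ B) must hold from j=3 onward; find where it first fails.
  j=3: holds
  j=4: holds
  j=5: holds
  j=6: fails
Holds on [3,5], so largest k = 2.

2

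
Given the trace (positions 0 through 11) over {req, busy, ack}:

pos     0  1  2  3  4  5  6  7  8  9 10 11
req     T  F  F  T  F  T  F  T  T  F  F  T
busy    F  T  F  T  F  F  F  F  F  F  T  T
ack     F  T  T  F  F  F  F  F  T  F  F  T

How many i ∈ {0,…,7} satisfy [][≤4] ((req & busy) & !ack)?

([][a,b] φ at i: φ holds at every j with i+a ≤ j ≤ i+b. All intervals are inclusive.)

Evaluate at each i in [0,7]:
  i=0: ✗ (fails at j=0)
  i=1: ✗ (fails at j=1)
  i=2: ✗ (fails at j=2)
  i=3: ✗ (fails at j=4)
  i=4: ✗ (fails at j=4)
  i=5: ✗ (fails at j=5)
  i=6: ✗ (fails at j=6)
  i=7: ✗ (fails at j=7)
Positions where it holds: {} → 0.

0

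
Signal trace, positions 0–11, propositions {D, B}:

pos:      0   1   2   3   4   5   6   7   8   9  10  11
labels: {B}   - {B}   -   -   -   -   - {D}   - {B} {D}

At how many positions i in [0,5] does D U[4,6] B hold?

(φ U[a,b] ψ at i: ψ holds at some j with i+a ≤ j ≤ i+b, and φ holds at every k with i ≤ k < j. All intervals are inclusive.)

0

Evaluate at each i in [0,5]:
  i=0: ✗ (no rhs in [4,6])
  i=1: ✗ (no rhs in [5,7])
  i=2: ✗ (no rhs in [6,8])
  i=3: ✗ (no rhs in [7,9])
  i=4: ✗ (lhs fails at k=4 before rhs at j=10)
  i=5: ✗ (lhs fails at k=5 before rhs at j=10)
Positions where it holds: {} → 0.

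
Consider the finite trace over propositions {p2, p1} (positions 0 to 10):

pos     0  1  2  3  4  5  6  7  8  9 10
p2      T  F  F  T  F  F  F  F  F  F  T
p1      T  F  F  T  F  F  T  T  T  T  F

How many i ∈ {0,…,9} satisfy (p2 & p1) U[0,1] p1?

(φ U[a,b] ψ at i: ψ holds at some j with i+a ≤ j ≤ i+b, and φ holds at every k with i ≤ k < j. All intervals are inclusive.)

Evaluate at each i in [0,9]:
  i=0: ✓ (rhs at j=0)
  i=1: ✗ (no rhs in [1,2])
  i=2: ✗ (lhs fails at k=2 before rhs at j=3)
  i=3: ✓ (rhs at j=3)
  i=4: ✗ (no rhs in [4,5])
  i=5: ✗ (lhs fails at k=5 before rhs at j=6)
  i=6: ✓ (rhs at j=6)
  i=7: ✓ (rhs at j=7)
  i=8: ✓ (rhs at j=8)
  i=9: ✓ (rhs at j=9)
Positions where it holds: {0, 3, 6, 7, 8, 9} → 6.

6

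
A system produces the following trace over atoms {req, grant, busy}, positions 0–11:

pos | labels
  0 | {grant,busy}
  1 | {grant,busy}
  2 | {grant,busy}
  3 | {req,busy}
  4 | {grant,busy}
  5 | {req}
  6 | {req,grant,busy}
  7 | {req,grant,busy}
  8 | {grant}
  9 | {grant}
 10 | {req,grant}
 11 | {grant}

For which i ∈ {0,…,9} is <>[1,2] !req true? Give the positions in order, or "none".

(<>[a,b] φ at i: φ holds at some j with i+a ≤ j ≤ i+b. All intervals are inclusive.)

0, 1, 2, 3, 6, 7, 8, 9

Evaluate at each i in [0,9]:
  i=0: ✓ (witness j=1)
  i=1: ✓ (witness j=2)
  i=2: ✓ (witness j=4)
  i=3: ✓ (witness j=4)
  i=4: ✗ (none in [5,6])
  i=5: ✗ (none in [6,7])
  i=6: ✓ (witness j=8)
  i=7: ✓ (witness j=8)
  i=8: ✓ (witness j=9)
  i=9: ✓ (witness j=11)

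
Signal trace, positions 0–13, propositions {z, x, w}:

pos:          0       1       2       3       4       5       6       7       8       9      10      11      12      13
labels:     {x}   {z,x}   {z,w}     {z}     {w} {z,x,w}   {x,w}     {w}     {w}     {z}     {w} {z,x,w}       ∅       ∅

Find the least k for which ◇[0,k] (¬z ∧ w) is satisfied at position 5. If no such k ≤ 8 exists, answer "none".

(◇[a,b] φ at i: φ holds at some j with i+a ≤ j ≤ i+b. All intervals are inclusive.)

1

Scan j = 5,6,… for (¬z ∧ w):
  j=5: fails
  j=6: holds
First hit at j=6, so smallest k = 6-5 = 1.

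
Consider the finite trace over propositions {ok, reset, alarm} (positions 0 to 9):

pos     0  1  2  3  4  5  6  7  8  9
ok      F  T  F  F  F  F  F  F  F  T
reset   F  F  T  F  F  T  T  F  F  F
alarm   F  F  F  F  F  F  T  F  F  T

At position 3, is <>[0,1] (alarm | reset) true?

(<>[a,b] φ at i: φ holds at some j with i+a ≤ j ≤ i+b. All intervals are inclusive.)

No

Check (alarm | reset) at each j in [3,4]:
  j=3: false
  j=4: false
No position in the window satisfies it → formula fails.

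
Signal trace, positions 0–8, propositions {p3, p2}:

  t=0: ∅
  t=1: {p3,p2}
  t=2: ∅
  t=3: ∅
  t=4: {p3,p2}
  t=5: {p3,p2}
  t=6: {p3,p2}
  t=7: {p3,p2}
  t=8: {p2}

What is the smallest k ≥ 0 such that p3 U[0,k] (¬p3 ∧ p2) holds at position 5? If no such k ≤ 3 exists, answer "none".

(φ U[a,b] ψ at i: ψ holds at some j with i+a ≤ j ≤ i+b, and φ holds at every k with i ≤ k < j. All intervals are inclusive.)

3

Need earliest j ≥ 5 with (¬p3 ∧ p2), and p3 at every k in [5,j-1].
  j=5: rhs fails.
  j=6: rhs fails.
  j=7: rhs fails.
  j=8: rhs holds; lhs holds on [5,7]. k = 3.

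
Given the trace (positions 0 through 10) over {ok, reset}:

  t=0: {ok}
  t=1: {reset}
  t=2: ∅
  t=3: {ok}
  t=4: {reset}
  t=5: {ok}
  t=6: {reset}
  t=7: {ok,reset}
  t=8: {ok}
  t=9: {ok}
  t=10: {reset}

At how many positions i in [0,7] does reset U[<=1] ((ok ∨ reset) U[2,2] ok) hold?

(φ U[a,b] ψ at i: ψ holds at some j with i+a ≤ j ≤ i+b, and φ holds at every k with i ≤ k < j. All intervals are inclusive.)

Evaluate at each i in [0,7]:
  i=0: ✗ (no rhs in [0,1])
  i=1: ✗ (no rhs in [1,2])
  i=2: ✗ (lhs fails at k=2 before rhs at j=3)
  i=3: ✓ (rhs at j=3)
  i=4: ✓ (rhs at j=5; lhs holds on [4,4])
  i=5: ✓ (rhs at j=5)
  i=6: ✓ (rhs at j=6)
  i=7: ✓ (rhs at j=7)
Positions where it holds: {3, 4, 5, 6, 7} → 5.

5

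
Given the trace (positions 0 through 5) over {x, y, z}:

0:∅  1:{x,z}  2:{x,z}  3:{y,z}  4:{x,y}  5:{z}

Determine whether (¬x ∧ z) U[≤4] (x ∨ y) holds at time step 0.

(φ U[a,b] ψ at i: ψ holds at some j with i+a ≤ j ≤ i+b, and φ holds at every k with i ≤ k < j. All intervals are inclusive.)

Need some j in [0,4] with (x ∨ y), and (¬x ∧ z) at every k in [0,j-1].
  j=0: (x ∨ y) false.
  j=1: (x ∨ y) holds, but (¬x ∧ z) fails at k=0 → not this j.
  j=2: (x ∨ y) holds, but (¬x ∧ z) fails at k=0 → not this j.
  j=3: (x ∨ y) holds, but (¬x ∧ z) fails at k=0 → not this j.
  j=4: (x ∨ y) holds, but (¬x ∧ z) fails at k=0 → not this j.
No j in the window works → until fails.

Does not hold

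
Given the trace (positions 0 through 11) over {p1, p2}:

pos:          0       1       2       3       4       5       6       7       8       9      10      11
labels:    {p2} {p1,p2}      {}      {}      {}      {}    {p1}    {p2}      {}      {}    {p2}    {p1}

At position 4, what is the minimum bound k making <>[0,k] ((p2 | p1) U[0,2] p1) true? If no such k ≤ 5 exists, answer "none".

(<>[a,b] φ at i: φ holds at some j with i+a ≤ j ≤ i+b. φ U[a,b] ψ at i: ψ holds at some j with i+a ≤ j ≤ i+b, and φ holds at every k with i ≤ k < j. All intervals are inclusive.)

Scan j = 4,5,… for ((p2 | p1) U[0,2] p1):
  j=4: fails
  j=5: fails
  j=6: holds
First hit at j=6, so smallest k = 6-4 = 2.

2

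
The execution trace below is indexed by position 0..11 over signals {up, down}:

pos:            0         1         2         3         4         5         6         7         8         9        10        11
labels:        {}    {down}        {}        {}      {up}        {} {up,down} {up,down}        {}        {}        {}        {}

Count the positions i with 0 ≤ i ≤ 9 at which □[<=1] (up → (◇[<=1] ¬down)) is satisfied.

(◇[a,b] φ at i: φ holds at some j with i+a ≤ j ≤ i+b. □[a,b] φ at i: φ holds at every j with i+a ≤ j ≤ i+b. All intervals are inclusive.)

8

Evaluate at each i in [0,9]:
  i=0: ✓ (all of [0,1])
  i=1: ✓ (all of [1,2])
  i=2: ✓ (all of [2,3])
  i=3: ✓ (all of [3,4])
  i=4: ✓ (all of [4,5])
  i=5: ✗ (fails at j=6)
  i=6: ✗ (fails at j=6)
  i=7: ✓ (all of [7,8])
  i=8: ✓ (all of [8,9])
  i=9: ✓ (all of [9,10])
Positions where it holds: {0, 1, 2, 3, 4, 7, 8, 9} → 8.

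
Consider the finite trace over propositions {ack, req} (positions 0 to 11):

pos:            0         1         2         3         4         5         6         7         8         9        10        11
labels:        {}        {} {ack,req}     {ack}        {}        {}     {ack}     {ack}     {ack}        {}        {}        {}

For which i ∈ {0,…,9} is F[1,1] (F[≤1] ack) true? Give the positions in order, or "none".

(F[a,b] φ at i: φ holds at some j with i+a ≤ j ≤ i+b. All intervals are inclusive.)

0, 1, 2, 4, 5, 6, 7

Evaluate at each i in [0,9]:
  i=0: ✓ (witness j=1)
  i=1: ✓ (witness j=2)
  i=2: ✓ (witness j=3)
  i=3: ✗ (none in [4,4])
  i=4: ✓ (witness j=5)
  i=5: ✓ (witness j=6)
  i=6: ✓ (witness j=7)
  i=7: ✓ (witness j=8)
  i=8: ✗ (none in [9,9])
  i=9: ✗ (none in [10,10])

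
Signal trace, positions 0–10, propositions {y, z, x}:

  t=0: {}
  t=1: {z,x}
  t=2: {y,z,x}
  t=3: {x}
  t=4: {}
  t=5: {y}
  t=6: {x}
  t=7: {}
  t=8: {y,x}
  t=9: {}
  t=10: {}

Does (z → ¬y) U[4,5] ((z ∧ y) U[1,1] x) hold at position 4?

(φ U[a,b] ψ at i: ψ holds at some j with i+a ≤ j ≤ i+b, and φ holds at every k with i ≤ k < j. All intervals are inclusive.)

No

Need some j in [8,9] with ((z ∧ y) U[1,1] x), and (z → ¬y) at every k in [4,j-1].
  j=8: ((z ∧ y) U[1,1] x) — fails.
  j=9: ((z ∧ y) U[1,1] x) — fails.
No j in the window works → until fails.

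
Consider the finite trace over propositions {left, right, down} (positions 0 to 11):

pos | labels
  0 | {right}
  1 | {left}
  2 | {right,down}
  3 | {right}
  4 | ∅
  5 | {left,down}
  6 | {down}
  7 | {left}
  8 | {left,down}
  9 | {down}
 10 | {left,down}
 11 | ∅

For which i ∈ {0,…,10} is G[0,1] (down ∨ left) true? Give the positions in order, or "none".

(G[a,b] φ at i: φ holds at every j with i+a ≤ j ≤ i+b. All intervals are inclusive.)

1, 5, 6, 7, 8, 9

Evaluate at each i in [0,10]:
  i=0: ✗ (fails at j=0)
  i=1: ✓ (all of [1,2])
  i=2: ✗ (fails at j=3)
  i=3: ✗ (fails at j=3)
  i=4: ✗ (fails at j=4)
  i=5: ✓ (all of [5,6])
  i=6: ✓ (all of [6,7])
  i=7: ✓ (all of [7,8])
  i=8: ✓ (all of [8,9])
  i=9: ✓ (all of [9,10])
  i=10: ✗ (fails at j=11)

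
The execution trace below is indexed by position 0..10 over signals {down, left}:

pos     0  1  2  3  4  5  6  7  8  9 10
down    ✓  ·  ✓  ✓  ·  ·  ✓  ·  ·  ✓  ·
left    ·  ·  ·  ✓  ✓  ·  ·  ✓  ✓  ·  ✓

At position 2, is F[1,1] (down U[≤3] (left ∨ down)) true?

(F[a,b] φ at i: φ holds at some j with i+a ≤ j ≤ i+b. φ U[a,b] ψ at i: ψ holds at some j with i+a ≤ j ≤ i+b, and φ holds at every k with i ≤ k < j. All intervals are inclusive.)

Yes

Check (down U[≤3] (left ∨ down)) at each j in [3,3]:
  j=3: holds
Found at j=3 → formula holds.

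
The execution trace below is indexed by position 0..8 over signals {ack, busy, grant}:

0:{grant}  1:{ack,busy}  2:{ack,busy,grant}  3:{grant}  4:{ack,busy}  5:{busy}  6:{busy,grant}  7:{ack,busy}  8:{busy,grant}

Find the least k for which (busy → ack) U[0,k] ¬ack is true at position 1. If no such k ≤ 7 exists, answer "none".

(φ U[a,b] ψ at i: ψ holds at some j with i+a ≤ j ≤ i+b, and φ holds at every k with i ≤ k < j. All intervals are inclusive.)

2

Need earliest j ≥ 1 with ¬ack, and (busy → ack) at every k in [1,j-1].
  j=1: rhs fails.
  j=2: rhs fails.
  j=3: rhs holds; lhs holds on [1,2]. k = 2.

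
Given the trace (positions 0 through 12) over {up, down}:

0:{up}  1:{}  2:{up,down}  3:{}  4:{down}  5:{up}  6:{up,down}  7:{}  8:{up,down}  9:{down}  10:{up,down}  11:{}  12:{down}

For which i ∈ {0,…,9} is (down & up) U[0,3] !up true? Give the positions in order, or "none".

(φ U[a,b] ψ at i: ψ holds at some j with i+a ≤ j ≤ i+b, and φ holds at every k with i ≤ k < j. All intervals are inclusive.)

1, 2, 3, 4, 6, 7, 8, 9

Evaluate at each i in [0,9]:
  i=0: ✗ (lhs fails at k=0 before rhs at j=1)
  i=1: ✓ (rhs at j=1)
  i=2: ✓ (rhs at j=3; lhs holds on [2,2])
  i=3: ✓ (rhs at j=3)
  i=4: ✓ (rhs at j=4)
  i=5: ✗ (lhs fails at k=5 before rhs at j=7)
  i=6: ✓ (rhs at j=7; lhs holds on [6,6])
  i=7: ✓ (rhs at j=7)
  i=8: ✓ (rhs at j=9; lhs holds on [8,8])
  i=9: ✓ (rhs at j=9)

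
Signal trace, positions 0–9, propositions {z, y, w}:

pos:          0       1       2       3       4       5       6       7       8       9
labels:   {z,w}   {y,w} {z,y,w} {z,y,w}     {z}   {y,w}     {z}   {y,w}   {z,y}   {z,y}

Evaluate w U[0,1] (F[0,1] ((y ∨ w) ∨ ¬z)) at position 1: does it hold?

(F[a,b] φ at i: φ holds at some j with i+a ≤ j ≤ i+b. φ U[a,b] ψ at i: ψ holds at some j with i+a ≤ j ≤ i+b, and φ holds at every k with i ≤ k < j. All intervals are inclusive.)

Holds

Need some j in [1,2] with F[0,1] ((y ∨ w) ∨ ¬z), and w at every k in [1,j-1].
  j=1: F[0,1] ((y ∨ w) ∨ ¬z) holds; no prefix to check → satisfied.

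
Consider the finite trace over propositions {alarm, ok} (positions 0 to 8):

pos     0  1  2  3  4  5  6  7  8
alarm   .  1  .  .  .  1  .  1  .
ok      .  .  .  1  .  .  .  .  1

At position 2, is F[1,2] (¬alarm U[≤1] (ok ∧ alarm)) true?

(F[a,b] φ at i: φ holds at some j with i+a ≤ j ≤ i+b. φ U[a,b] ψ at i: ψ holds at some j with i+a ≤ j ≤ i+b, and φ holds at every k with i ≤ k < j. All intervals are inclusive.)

False

Check (¬alarm U[≤1] (ok ∧ alarm)) at each j in [3,4]:
  j=3: fails
  j=4: fails
No position in the window satisfies it → formula fails.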